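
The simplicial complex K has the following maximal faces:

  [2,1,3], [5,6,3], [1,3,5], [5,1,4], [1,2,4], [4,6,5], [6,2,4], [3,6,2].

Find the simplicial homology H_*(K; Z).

Order the vertices as 1 < 2 < 3 < 4 < 5 < 6. Listing each simplex with vertices in this order, K has dimension 2 with simplices:

  0-simplices (6): [1], [2], [3], [4], [5], [6]
  1-simplices (12): [1,2], [1,3], [1,4], [1,5], [2,3], [2,4], [2,6], [3,5], [3,6], [4,5], [4,6], [5,6]
  2-simplices (8): [1,2,3], [1,2,4], [1,3,5], [1,4,5], [2,3,6], [2,4,6], [3,5,6], [4,5,6]

so the chain groups are C_0 ≅ Z^6, C_1 ≅ Z^12, C_2 ≅ Z^8.

Boundary ∂_1: C_1 → C_0 maps an edge to its endpoints' difference, ∂[p,q] = q − p. For instance
  ∂[4,6] = [6] − [4].
The 6×12 boundary matrix has rank 5 and Smith normal form diag(1,1,1,1,1).

The boundary map ∂_2: C_2 → C_1 acts by ∂[p,q,r] = [q,r] − [p,r] + [p,q]. For instance
  ∂[1,2,3] = [2,3] − [1,3] + [1,2],
  ∂[3,5,6] = [5,6] − [3,6] + [3,5].
This gives a 12×8 integer matrix of rank 7; reducing to Smith normal form yields diagonal entries (1,1,1,1,1,1,1).

From H_k ≅ ker(∂_k) / im(∂_{k+1}) we obtain:

  H_0: rank C_0 − rank ∂_1 = 6 − 5 = 1, and the invariant factors of ∂_1 are all 1, so H_0 = Z.
  H_1: rank ker ∂_1 − rank ∂_2 = (12 − 5) − 7 = 0, and the invariant factors of ∂_2 are all 1, so H_1 = 0.
  H_2: rank ker ∂_2 − rank ∂_3 = (8 − 7) − 0 = 1, and there is no ∂_3, so H_2 = Z.

As a check, the Euler characteristic is 6 − 12 + 8 = 2, which agrees with 1 − 0 + 1 = 2.

H_0 ≅ Z,  H_1 = 0,  H_2 ≅ Z.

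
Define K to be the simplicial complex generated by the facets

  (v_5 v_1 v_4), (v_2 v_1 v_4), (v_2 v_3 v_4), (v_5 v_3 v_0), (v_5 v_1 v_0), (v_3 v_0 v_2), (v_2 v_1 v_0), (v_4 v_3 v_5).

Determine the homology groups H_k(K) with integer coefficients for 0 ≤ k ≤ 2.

H_0 ≅ Z,  H_1 = 0,  H_2 ≅ Z.

We work with the vertex ordering v_0 < v_1 < v_2 < v_3 < v_4 < v_5. The simplices of K, each written with vertices in increasing order, are:

  0-simplices (6): [v_0], [v_1], [v_2], [v_3], [v_4], [v_5]
  1-simplices (12): [v_0,v_1], [v_0,v_2], [v_0,v_3], [v_0,v_5], [v_1,v_2], [v_1,v_4], [v_1,v_5], [v_2,v_3], [v_2,v_4], [v_3,v_4], [v_3,v_5], [v_4,v_5]
  2-simplices (8): [v_0,v_1,v_2], [v_0,v_1,v_5], [v_0,v_2,v_3], [v_0,v_3,v_5], [v_1,v_2,v_4], [v_1,v_4,v_5], [v_2,v_3,v_4], [v_3,v_4,v_5]

so the chain groups are C_0 ≅ Z^6, C_1 ≅ Z^12, C_2 ≅ Z^8.

∂_1: C_1 → C_0 sends each edge [p,q] (with p < q) to q − p.
The 6×12 boundary matrix has rank 5 and Smith normal form diag(1,1,1,1,1).

The boundary map ∂_2: C_2 → C_1 maps a triangle to the signed sum of its edges. For instance
  ∂[v_0,v_1,v_5] = [v_1,v_5] − [v_0,v_5] + [v_0,v_1],
  ∂[v_3,v_4,v_5] = [v_4,v_5] − [v_3,v_5] + [v_3,v_4].
The resulting 12×8 matrix has rank 7, and its Smith normal form has invariant factors (1,1,1,1,1,1,1).

Now H_k = ker ∂_k / im ∂_{k+1}, so:

  H_0: rank C_0 − rank ∂_1 = 6 − 5 = 1, and the invariant factors of ∂_1 are all 1, so H_0 = Z.
  H_1: rank ker ∂_1 − rank ∂_2 = (12 − 5) − 7 = 0, and the invariant factors of ∂_2 are all 1, so H_1 = 0.
  H_2: rank ker ∂_2 − rank ∂_3 = (8 − 7) − 0 = 1, and there is no ∂_3, so H_2 = Z.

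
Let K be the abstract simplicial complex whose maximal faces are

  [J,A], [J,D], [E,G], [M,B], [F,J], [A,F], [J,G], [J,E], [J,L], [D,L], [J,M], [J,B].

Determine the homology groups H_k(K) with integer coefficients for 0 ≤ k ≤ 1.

H_0 ≅ Z,  H_1 ≅ Z^4.

Order the vertices as A < B < D < E < F < G < J < L < M. Listing each simplex with vertices in this order, K has dimension 1 with simplices:

  0-simplices (9): A, B, D, E, F, G, J, L, M
  1-simplices (12): AF, AJ, BJ, BM, DJ, DL, EG, EJ, FJ, GJ, JL, JM

so the chain groups are C_0 ≅ Z^9, C_1 ≅ Z^12.

∂_1: C_1 → C_0 sends each edge [p,q] (with p < q) to q − p. For instance
  ∂AF = F − A.
The 9×12 boundary matrix has rank 8 and Smith normal form diag(1,1,1,1,1,1,1,1).

Now H_k = ker ∂_k / im ∂_{k+1}, so:

  H_0: rank C_0 − rank ∂_1 = 9 − 8 = 1, and the invariant factors of ∂_1 are all 1, so H_0 = Z.
  H_1: rank ker ∂_1 − rank ∂_2 = (12 − 8) − 0 = 4, and there is no ∂_2, so H_1 = Z^4.

(K is a triangulation of a wedge of 4 circles.)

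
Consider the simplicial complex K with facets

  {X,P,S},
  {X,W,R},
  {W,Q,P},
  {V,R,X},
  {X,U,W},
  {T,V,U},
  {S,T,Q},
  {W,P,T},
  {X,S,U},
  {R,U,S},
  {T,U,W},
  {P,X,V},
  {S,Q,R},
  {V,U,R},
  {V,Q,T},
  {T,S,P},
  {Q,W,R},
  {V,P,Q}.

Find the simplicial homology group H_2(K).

H_2 = 0.

Order the vertices as P < Q < R < S < T < U < V < W < X. Listing each simplex with vertices in this order, K has dimension 2 with simplices:

  0-simplices (9): P, Q, R, S, T, U, V, W, X
  1-simplices (27): PQ, PS, PT, PV, PW, PX, QR, QS, QT, QV, QW, RS, RU, RV, RW, RX, ST, SU, SX, TU, TV, TW, UV, UW, UX, VX, WX
  2-simplices (18): PQV, PQW, PST, PSX, PTW, PVX, QRS, QRW, QST, QTV, RSU, RUV, RVX, RWX, SUX, TUV, TUW, UWX

so the chain groups are C_0 ≅ Z^9, C_1 ≅ Z^27, C_2 ≅ Z^18.

∂_1: C_1 → C_0 is given by ∂[p,q] = [q] − [p].
As a 9×27 matrix over Z this has rank 8, with invariant factors (1,1,1,1,1,1,1,1).

The boundary map ∂_2: C_2 → C_1 maps a triangle to the signed sum of its edges. For instance
  ∂PSX = SX − PX + PS,
  ∂RUV = UV − RV + RU.
The 27×18 boundary matrix has rank 18 and Smith normal form diag(1,1,1,1,1,1,1,1,1,1,1,1,1,1,1,1,1,2).

Computing H_k = (kernel of ∂_k) / (image of ∂_{k+1}):

  H_2: rank ker ∂_2 − rank ∂_3 = (18 − 18) − 0 = 0, and there is no ∂_3, so H_2 = 0.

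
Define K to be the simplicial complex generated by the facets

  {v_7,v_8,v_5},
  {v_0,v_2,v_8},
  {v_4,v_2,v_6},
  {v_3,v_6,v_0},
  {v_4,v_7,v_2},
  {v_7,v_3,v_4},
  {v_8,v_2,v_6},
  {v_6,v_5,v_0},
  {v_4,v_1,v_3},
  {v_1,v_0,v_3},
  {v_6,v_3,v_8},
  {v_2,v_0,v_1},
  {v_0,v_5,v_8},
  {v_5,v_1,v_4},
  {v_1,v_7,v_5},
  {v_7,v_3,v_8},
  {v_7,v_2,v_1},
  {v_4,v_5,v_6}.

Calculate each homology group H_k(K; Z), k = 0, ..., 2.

Order the vertices as v_0 < v_1 < v_2 < v_3 < v_4 < v_5 < v_6 < v_7 < v_8. Listing each simplex with vertices in this order, K has dimension 2 with simplices:

  0-simplices (9): [v_0], [v_1], [v_2], [v_3], [v_4], [v_5], [v_6], [v_7], [v_8]
  1-simplices (27): (27 of them)
  2-simplices (18): (18 of them)

giving chain groups C_0 ≅ Z^9, C_1 ≅ Z^27, C_2 ≅ Z^18.

∂_1: C_1 → C_0 is given by ∂[p,q] = [q] − [p].
The 9×27 boundary matrix has rank 8 and Smith normal form diag(1,1,1,1,1,1,1,1).

The boundary map ∂_2: C_2 → C_1 maps a triangle to the signed sum of its edges. For instance
  ∂[v_3,v_4,v_7] = [v_4,v_7] − [v_3,v_7] + [v_3,v_4],
  ∂[v_3,v_6,v_8] = [v_6,v_8] − [v_3,v_8] + [v_3,v_6].
As a 27×18 matrix over Z this has rank 18, with invariant factors (1,1,1,1,1,1,1,1,1,1,1,1,1,1,1,1,1,2).

Reading off H_k = ker ∂_k / im ∂_{k+1}:

  H_0: rank C_0 − rank ∂_1 = 9 − 8 = 1, and the invariant factors of ∂_1 are all 1, so H_0 = Z.
  H_1: rank ker ∂_1 − rank ∂_2 = (27 − 8) − 18 = 1, and ∂_2 has invariant factor 2 > 1, so H_1 = Z ⊕ Z_2.
  H_2: rank ker ∂_2 − rank ∂_3 = (18 − 18) − 0 = 0, and there is no ∂_3, so H_2 = 0.

H_0 = Z,  H_1 = Z ⊕ Z_2,  H_2 = 0.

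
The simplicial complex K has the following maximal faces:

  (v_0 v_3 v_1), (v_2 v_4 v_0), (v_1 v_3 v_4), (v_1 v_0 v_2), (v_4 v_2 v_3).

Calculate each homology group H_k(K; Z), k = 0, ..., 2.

H_0 ≅ Z,  H_1 ≅ Z,  H_2 = 0.

Fix the vertex order v_0 < v_1 < v_2 < v_3 < v_4 and write every simplex with vertices in increasing order. Then dim K = 2 and the simplices of K are:

  0-simplices (5): [v_0], [v_1], [v_2], [v_3], [v_4]
  1-simplices (10): [v_0,v_1], [v_0,v_2], [v_0,v_3], [v_0,v_4], [v_1,v_2], [v_1,v_3], [v_1,v_4], [v_2,v_3], [v_2,v_4], [v_3,v_4]
  2-simplices (5): [v_0,v_1,v_2], [v_0,v_1,v_3], [v_0,v_2,v_4], [v_1,v_3,v_4], [v_2,v_3,v_4]

giving chain groups C_0 ≅ Z^5, C_1 ≅ Z^10, C_2 ≅ Z^5.

The boundary map ∂_1: C_1 → C_0 is given by ∂[p,q] = [q] − [p]. For instance
  ∂[v_0,v_4] = [v_4] − [v_0].
This gives a 5×10 integer matrix of rank 4; reducing to Smith normal form yields diagonal entries (1,1,1,1).

Boundary ∂_2: C_2 → C_1 acts by ∂[p,q,r] = [q,r] − [p,r] + [p,q]. For instance
  ∂[v_2,v_3,v_4] = [v_3,v_4] − [v_2,v_4] + [v_2,v_3],
  ∂[v_0,v_2,v_4] = [v_2,v_4] − [v_0,v_4] + [v_0,v_2].
As a 10×5 matrix over Z this has rank 5, with invariant factors (1,1,1,1,1).

Reading off H_k = ker ∂_k / im ∂_{k+1}:

  H_0: rank C_0 − rank ∂_1 = 5 − 4 = 1, and the invariant factors of ∂_1 are all 1, so H_0 ≅ Z.
  H_1: rank ker ∂_1 − rank ∂_2 = (10 − 4) − 5 = 1, and the invariant factors of ∂_2 are all 1, so H_1 ≅ Z.
  H_2: rank ker ∂_2 − rank ∂_3 = (5 − 5) − 0 = 0, and there is no ∂_3, so H_2 ≅ 0.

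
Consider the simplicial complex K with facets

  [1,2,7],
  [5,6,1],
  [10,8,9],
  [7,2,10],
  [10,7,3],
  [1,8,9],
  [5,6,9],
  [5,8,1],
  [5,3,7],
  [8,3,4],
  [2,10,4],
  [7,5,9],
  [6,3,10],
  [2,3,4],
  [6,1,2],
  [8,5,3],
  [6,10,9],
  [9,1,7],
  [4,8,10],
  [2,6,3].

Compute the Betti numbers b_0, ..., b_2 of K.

b_0 = 1, b_1 = 1, b_2 = 0.

Take the total order 1 < 2 < 3 < 4 < 5 < 6 < 7 < 8 < 9 < 10 on the vertex set. Then K (dimension 2) consists of the simplices:

  0-simplices (10): [1], [2], [3], [4], [5], [6], [7], [8], [9], [10]
  1-simplices (30): (30 of them)
  2-simplices (20): (20 of them)

Hence C_0 ≅ Z^10, C_1 ≅ Z^30, C_2 ≅ Z^20.

The boundary map ∂_1: C_1 → C_0 maps an edge to its endpoints' difference, ∂[p,q] = q − p.
The 10×30 boundary matrix has rank 9 and Smith normal form diag(1,1,1,1,1,1,1,1,1).

∂_2: C_2 → C_1 maps a triangle to the signed sum of its edges. For instance
  ∂[6,9,10] = [9,10] − [6,10] + [6,9],
  ∂[3,5,7] = [5,7] − [3,7] + [3,5].
The resulting 30×20 matrix has rank 20, and its Smith normal form has invariant factors (1,1,1,1,1,1,1,1,1,1,1,1,1,1,1,1,1,1,1,2).

Computing H_k = (kernel of ∂_k) / (image of ∂_{k+1}):

  H_0: rank C_0 − rank ∂_1 = 10 − 9 = 1, and the invariant factors of ∂_1 are all 1, so H_0 = Z.
  H_1: rank ker ∂_1 − rank ∂_2 = (30 − 9) − 20 = 1, and ∂_2 has invariant factor 2 > 1, so H_1 = Z ⊕ Z/2.
  H_2: rank ker ∂_2 − rank ∂_3 = (20 − 20) − 0 = 0, and there is no ∂_3, so H_2 = 0.

Hence the Betti numbers are b_0 = 1, b_1 = 1, b_2 = 0.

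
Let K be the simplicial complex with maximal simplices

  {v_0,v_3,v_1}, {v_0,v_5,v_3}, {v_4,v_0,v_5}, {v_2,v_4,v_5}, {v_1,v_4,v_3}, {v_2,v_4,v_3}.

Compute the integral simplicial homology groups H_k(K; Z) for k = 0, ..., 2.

Take the total order v_0 < v_1 < v_2 < v_3 < v_4 < v_5 on the vertex set. Then K (dimension 2) consists of the simplices:

  0-simplices (6): [v_0], [v_1], [v_2], [v_3], [v_4], [v_5]
  1-simplices (12): [v_0,v_1], [v_0,v_3], [v_0,v_4], [v_0,v_5], [v_1,v_3], [v_1,v_4], [v_2,v_3], [v_2,v_4], [v_2,v_5], [v_3,v_4], [v_3,v_5], [v_4,v_5]
  2-simplices (6): [v_0,v_1,v_3], [v_0,v_3,v_5], [v_0,v_4,v_5], [v_1,v_3,v_4], [v_2,v_3,v_4], [v_2,v_4,v_5]

Hence C_0 ≅ Z^6, C_1 ≅ Z^12, C_2 ≅ Z^6.

Boundary ∂_1: C_1 → C_0 is given by ∂[p,q] = [q] − [p]. For instance
  ∂[v_3,v_4] = [v_4] − [v_3].
This gives a 6×12 integer matrix of rank 5; reducing to Smith normal form yields diagonal entries (1,1,1,1,1).

The boundary map ∂_2: C_2 → C_1 acts by ∂[p,q,r] = [q,r] − [p,r] + [p,q]. For instance
  ∂[v_1,v_3,v_4] = [v_3,v_4] − [v_1,v_4] + [v_1,v_3],
  ∂[v_0,v_3,v_5] = [v_3,v_5] − [v_0,v_5] + [v_0,v_3].
The 12×6 boundary matrix has rank 6 and Smith normal form diag(1,1,1,1,1,1).

Now H_k = ker ∂_k / im ∂_{k+1}, so:

  H_0: rank C_0 − rank ∂_1 = 6 − 5 = 1, and the invariant factors of ∂_1 are all 1, so H_0 = Z.
  H_1: rank ker ∂_1 − rank ∂_2 = (12 − 5) − 6 = 1, and the invariant factors of ∂_2 are all 1, so H_1 = Z.
  H_2: rank ker ∂_2 − rank ∂_3 = (6 − 6) − 0 = 0, and there is no ∂_3, so H_2 = 0.

As a check, the Euler characteristic is 6 − 12 + 6 = 0, which agrees with 1 − 1 + 0 = 0.

H_0 = Z,  H_1 = Z,  H_2 = 0.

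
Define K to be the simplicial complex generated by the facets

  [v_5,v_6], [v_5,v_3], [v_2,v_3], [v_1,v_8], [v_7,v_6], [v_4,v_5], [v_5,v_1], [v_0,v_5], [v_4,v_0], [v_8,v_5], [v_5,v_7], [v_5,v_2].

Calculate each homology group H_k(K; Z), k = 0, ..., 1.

H_0 ≅ Z,  H_1 ≅ Z^4.

We work with the vertex ordering v_0 < v_1 < v_2 < v_3 < v_4 < v_5 < v_6 < v_7 < v_8. The simplices of K, each written with vertices in increasing order, are:

  0-simplices (9): [v_0], [v_1], [v_2], [v_3], [v_4], [v_5], [v_6], [v_7], [v_8]
  1-simplices (12): [v_0,v_4], [v_0,v_5], [v_1,v_5], [v_1,v_8], [v_2,v_3], [v_2,v_5], [v_3,v_5], [v_4,v_5], [v_5,v_6], [v_5,v_7], [v_5,v_8], [v_6,v_7]

giving chain groups C_0 ≅ Z^9, C_1 ≅ Z^12.

Boundary ∂_1: C_1 → C_0 sends each edge [p,q] (with p < q) to q − p. For instance
  ∂[v_2,v_5] = [v_5] − [v_2].
This gives a 9×12 integer matrix of rank 8; reducing to Smith normal form yields diagonal entries (1,1,1,1,1,1,1,1).

Now H_k = ker ∂_k / im ∂_{k+1}, so:

  H_0: rank C_0 − rank ∂_1 = 9 − 8 = 1, and the invariant factors of ∂_1 are all 1, so H_0 ≅ Z.
  H_1: rank ker ∂_1 − rank ∂_2 = (12 − 8) − 0 = 4, and there is no ∂_2, so H_1 ≅ Z^4.

(K is a triangulation of a wedge of 4 circles.)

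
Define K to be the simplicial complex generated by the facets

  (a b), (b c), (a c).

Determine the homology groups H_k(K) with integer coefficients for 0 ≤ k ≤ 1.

H_0 ≅ Z,  H_1 ≅ Z.

Fix the vertex order a < b < c and write every simplex with vertices in increasing order. Then dim K = 1 and the simplices of K are:

  0-simplices (3): a, b, c
  1-simplices (3): ab, ac, bc

giving chain groups C_0 ≅ Z^3, C_1 ≅ Z^3.

Boundary ∂_1: C_1 → C_0 maps an edge to its endpoints' difference, ∂[p,q] = q − p.
This gives a 3×3 integer matrix of rank 2; reducing to Smith normal form yields diagonal entries (1,1).

Now H_k = ker ∂_k / im ∂_{k+1}, so:

  H_0: rank C_0 − rank ∂_1 = 3 − 2 = 1, and the invariant factors of ∂_1 are all 1, so H_0 = Z.
  H_1: rank ker ∂_1 − rank ∂_2 = (3 − 2) − 0 = 1, and there is no ∂_2, so H_1 = Z.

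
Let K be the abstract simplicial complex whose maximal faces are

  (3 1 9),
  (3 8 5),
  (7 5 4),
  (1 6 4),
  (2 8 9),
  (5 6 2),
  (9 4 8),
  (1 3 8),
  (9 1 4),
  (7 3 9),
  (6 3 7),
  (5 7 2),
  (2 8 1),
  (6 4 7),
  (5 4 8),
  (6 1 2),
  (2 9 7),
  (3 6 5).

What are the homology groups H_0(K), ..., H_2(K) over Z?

We work with the vertex ordering 1 < 2 < 3 < 4 < 5 < 6 < 7 < 8 < 9. The simplices of K, each written with vertices in increasing order, are:

  0-simplices (9): [1], [2], [3], [4], [5], [6], [7], [8], [9]
  1-simplices (27): (27 of them)
  2-simplices (18): [1,2,6], [1,2,8], [1,3,8], [1,3,9], [1,4,6], [1,4,9], [2,5,6], [2,5,7], [2,7,9], [2,8,9], [3,5,6], [3,5,8], [3,6,7], [3,7,9], [4,5,7], [4,5,8], [4,6,7], [4,8,9]

Hence C_0 ≅ Z^9, C_1 ≅ Z^27, C_2 ≅ Z^18.

Boundary ∂_1: C_1 → C_0 maps an edge to its endpoints' difference, ∂[p,q] = q − p. For instance
  ∂[2,8] = [8] − [2].
The 9×27 boundary matrix has rank 8 and Smith normal form diag(1,1,1,1,1,1,1,1).

Boundary ∂_2: C_2 → C_1 sends each 2-simplex [p,q,r] to [q,r] − [p,r] + [p,q]. For instance
  ∂[1,2,6] = [2,6] − [1,6] + [1,2],
  ∂[1,4,9] = [4,9] − [1,9] + [1,4].
The resulting 27×18 matrix has rank 18, and its Smith normal form has invariant factors (1,1,1,1,1,1,1,1,1,1,1,1,1,1,1,1,1,2).

Reading off H_k = ker ∂_k / im ∂_{k+1}:

  H_0: rank C_0 − rank ∂_1 = 9 − 8 = 1, and the invariant factors of ∂_1 are all 1, so H_0 = Z.
  H_1: rank ker ∂_1 − rank ∂_2 = (27 − 8) − 18 = 1, and ∂_2 has invariant factor 2 > 1, so H_1 = Z × Z/2.
  H_2: rank ker ∂_2 − rank ∂_3 = (18 − 18) − 0 = 0, and there is no ∂_3, so H_2 = 0.

H_0 ≅ Z,  H_1 ≅ Z × Z/2,  H_2 = 0.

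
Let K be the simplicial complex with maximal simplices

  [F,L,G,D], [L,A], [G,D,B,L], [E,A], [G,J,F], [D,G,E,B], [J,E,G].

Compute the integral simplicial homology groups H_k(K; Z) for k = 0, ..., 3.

H_0 = Z,  H_1 = Z,  H_2 = 0,  H_3 = 0.

Order the vertices as A < B < D < E < F < G < J < L. Listing each simplex with vertices in this order, K has dimension 3 with simplices:

  0-simplices (8): A, B, D, E, F, G, J, L
  1-simplices (17): AE, AL, BD, BE, BG, BL, DE, DF, DG, DL, EG, EJ, FG, FJ, FL, GJ, GL
  2-simplices (12): BDE, BDG, BDL, BEG, BGL, DEG, DFG, DFL, DGL, EGJ, FGJ, FGL
  3-simplices (3): BDEG, BDGL, DFGL

so the chain groups are C_0 ≅ Z^8, C_1 ≅ Z^17, C_2 ≅ Z^12, C_3 ≅ Z^3.

The boundary map ∂_1: C_1 → C_0 is given by ∂[p,q] = [q] − [p]. For instance
  ∂BE = E − B.
This gives a 8×17 integer matrix of rank 7; reducing to Smith normal form yields diagonal entries (1,1,1,1,1,1,1).

Boundary ∂_2: C_2 → C_1 sends each 2-simplex [p,q,r] to [q,r] − [p,r] + [p,q]. For instance
  ∂FGJ = GJ − FJ + FG,
  ∂DEG = EG − DG + DE.
As a 17×12 matrix over Z this has rank 9, with invariant factors (1,1,1,1,1,1,1,1,1).

∂_3: C_3 → C_2 sends each 3-simplex σ to the alternating sum Σ_i (−1)^i (σ with its i-th vertex removed). For instance
  ∂DFGL = FGL − DGL + DFL − DFG,
  ∂BDGL = DGL − BGL + BDL − BDG.
As a 12×3 matrix over Z this has rank 3, with invariant factors (1,1,1).

Reading off H_k = ker ∂_k / im ∂_{k+1}:

  H_0: rank C_0 − rank ∂_1 = 8 − 7 = 1, and the invariant factors of ∂_1 are all 1, so H_0 = Z.
  H_1: rank ker ∂_1 − rank ∂_2 = (17 − 7) − 9 = 1, and the invariant factors of ∂_2 are all 1, so H_1 = Z.
  H_2: rank ker ∂_2 − rank ∂_3 = (12 − 9) − 3 = 0, and the invariant factors of ∂_3 are all 1, so H_2 = 0.
  H_3: rank ker ∂_3 − rank ∂_4 = (3 − 3) − 0 = 0, and there is no ∂_4, so H_3 = 0.

As a check, the Euler characteristic is 8 − 17 + 12 − 3 = 0, which agrees with 1 − 1 + 0 − 0 = 0.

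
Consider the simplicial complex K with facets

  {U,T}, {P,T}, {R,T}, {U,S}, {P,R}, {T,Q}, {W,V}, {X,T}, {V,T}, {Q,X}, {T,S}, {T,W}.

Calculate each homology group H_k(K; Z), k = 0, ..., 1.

H_0 = Z,  H_1 = Z^4.

We work with the vertex ordering P < Q < R < S < T < U < V < W < X. The simplices of K, each written with vertices in increasing order, are:

  0-simplices (9): P, Q, R, S, T, U, V, W, X
  1-simplices (12): PR, PT, QT, QX, RT, ST, SU, TU, TV, TW, TX, VW

so the chain groups are C_0 ≅ Z^9, C_1 ≅ Z^12.

The boundary map ∂_1: C_1 → C_0 is given by ∂[p,q] = [q] − [p].
The 9×12 boundary matrix has rank 8 and Smith normal form diag(1,1,1,1,1,1,1,1).

From H_k ≅ ker(∂_k) / im(∂_{k+1}) we obtain:

  H_0: rank C_0 − rank ∂_1 = 9 − 8 = 1, and the invariant factors of ∂_1 are all 1, so H_0 ≅ Z.
  H_1: rank ker ∂_1 − rank ∂_2 = (12 − 8) − 0 = 4, and there is no ∂_2, so H_1 ≅ Z^4.

(K is a triangulation of a wedge of 4 circles.)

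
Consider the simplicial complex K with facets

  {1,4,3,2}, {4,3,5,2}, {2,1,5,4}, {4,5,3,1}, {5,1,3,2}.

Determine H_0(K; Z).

K has 5 vertices, 10 edges, 10 triangles, 5 3-simplices.
rank ∂_0 = 0, rank ∂_1 = 4 ⇒ b_0 = 5 − 0 − 4 = 1; all invariant factors of ∂_1 are 1 so no torsion. So H_0 = Z.

H_0 ≅ Z.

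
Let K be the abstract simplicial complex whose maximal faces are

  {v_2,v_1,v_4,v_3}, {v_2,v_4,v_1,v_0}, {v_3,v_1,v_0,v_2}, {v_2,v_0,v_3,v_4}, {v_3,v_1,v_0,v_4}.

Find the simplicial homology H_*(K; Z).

H_0 ≅ Z,  H_1 = 0,  H_2 = 0,  H_3 ≅ Z.

Take the total order v_0 < v_1 < v_2 < v_3 < v_4 on the vertex set. Then K (dimension 3) consists of the simplices:

  0-simplices (5): [v_0], [v_1], [v_2], [v_3], [v_4]
  1-simplices (10): [v_0,v_1], [v_0,v_2], [v_0,v_3], [v_0,v_4], [v_1,v_2], [v_1,v_3], [v_1,v_4], [v_2,v_3], [v_2,v_4], [v_3,v_4]
  2-simplices (10): [v_0,v_1,v_2], [v_0,v_1,v_3], [v_0,v_1,v_4], [v_0,v_2,v_3], [v_0,v_2,v_4], [v_0,v_3,v_4], [v_1,v_2,v_3], [v_1,v_2,v_4], [v_1,v_3,v_4], [v_2,v_3,v_4]
  3-simplices (5): [v_0,v_1,v_2,v_3], [v_0,v_1,v_2,v_4], [v_0,v_1,v_3,v_4], [v_0,v_2,v_3,v_4], [v_1,v_2,v_3,v_4]

so the chain groups are C_0 ≅ Z^5, C_1 ≅ Z^10, C_2 ≅ Z^10, C_3 ≅ Z^5.

Boundary ∂_1: C_1 → C_0 is given by ∂[p,q] = [q] − [p]. For instance
  ∂[v_0,v_1] = [v_1] − [v_0].
The resulting 5×10 matrix has rank 4, and its Smith normal form has invariant factors (1,1,1,1).

∂_2: C_2 → C_1 acts by ∂[p,q,r] = [q,r] − [p,r] + [p,q]. For instance
  ∂[v_0,v_1,v_3] = [v_1,v_3] − [v_0,v_3] + [v_0,v_1],
  ∂[v_0,v_3,v_4] = [v_3,v_4] − [v_0,v_4] + [v_0,v_3].
The resulting 10×10 matrix has rank 6, and its Smith normal form has invariant factors (1,1,1,1,1,1).

The boundary map ∂_3: C_3 → C_2 sends each 3-simplex σ to the alternating sum Σ_i (−1)^i (σ with its i-th vertex removed). For instance
  ∂[v_0,v_2,v_3,v_4] = [v_2,v_3,v_4] − [v_0,v_3,v_4] + [v_0,v_2,v_4] − [v_0,v_2,v_3],
  ∂[v_0,v_1,v_2,v_3] = [v_1,v_2,v_3] − [v_0,v_2,v_3] + [v_0,v_1,v_3] − [v_0,v_1,v_2].
The 10×5 boundary matrix has rank 4 and Smith normal form diag(1,1,1,1).

Computing H_k = (kernel of ∂_k) / (image of ∂_{k+1}):

  H_0: rank C_0 − rank ∂_1 = 5 − 4 = 1, and the invariant factors of ∂_1 are all 1, so H_0 = Z.
  H_1: rank ker ∂_1 − rank ∂_2 = (10 − 4) − 6 = 0, and the invariant factors of ∂_2 are all 1, so H_1 = 0.
  H_2: rank ker ∂_2 − rank ∂_3 = (10 − 6) − 4 = 0, and the invariant factors of ∂_3 are all 1, so H_2 = 0.
  H_3: rank ker ∂_3 − rank ∂_4 = (5 − 4) − 0 = 1, and there is no ∂_4, so H_3 = Z.

(K is a triangulation of the 3-sphere S^3.)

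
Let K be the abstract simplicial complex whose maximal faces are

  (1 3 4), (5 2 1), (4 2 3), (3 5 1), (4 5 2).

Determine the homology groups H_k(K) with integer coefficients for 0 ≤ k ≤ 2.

K has 5 vertices, 10 edges, 5 triangles.
rank ∂_0 = 0, rank ∂_1 = 4 ⇒ b_0 = 5 − 0 − 4 = 1; all invariant factors of ∂_1 are 1 so no torsion. So H_0 = Z.
rank ∂_1 = 4, rank ∂_2 = 5 ⇒ b_1 = 10 − 4 − 5 = 1; all invariant factors of ∂_2 are 1 so no torsion. So H_1 = Z.
rank ∂_2 = 5, rank ∂_3 = 0 ⇒ b_2 = 5 − 5 − 0 = 0. So H_2 = 0.

H_0 = Z,  H_1 = Z,  H_2 = 0.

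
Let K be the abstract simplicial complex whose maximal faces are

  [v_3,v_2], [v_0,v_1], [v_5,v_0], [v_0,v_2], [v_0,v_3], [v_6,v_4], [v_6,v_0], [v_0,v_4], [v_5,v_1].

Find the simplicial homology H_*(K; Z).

H_0 ≅ Z,  H_1 ≅ Z^3.

Take the total order v_0 < v_1 < v_2 < v_3 < v_4 < v_5 < v_6 on the vertex set. Then K (dimension 1) consists of the simplices:

  0-simplices (7): [v_0], [v_1], [v_2], [v_3], [v_4], [v_5], [v_6]
  1-simplices (9): [v_0,v_1], [v_0,v_2], [v_0,v_3], [v_0,v_4], [v_0,v_5], [v_0,v_6], [v_1,v_5], [v_2,v_3], [v_4,v_6]

so the chain groups are C_0 ≅ Z^7, C_1 ≅ Z^9.

Boundary ∂_1: C_1 → C_0 sends each edge [p,q] (with p < q) to q − p. For instance
  ∂[v_4,v_6] = [v_6] − [v_4].
The resulting 7×9 matrix has rank 6, and its Smith normal form has invariant factors (1,1,1,1,1,1).

From H_k ≅ ker(∂_k) / im(∂_{k+1}) we obtain:

  H_0: rank C_0 − rank ∂_1 = 7 − 6 = 1, and the invariant factors of ∂_1 are all 1, so H_0 ≅ Z.
  H_1: rank ker ∂_1 − rank ∂_2 = (9 − 6) − 0 = 3, and there is no ∂_2, so H_1 ≅ Z^3.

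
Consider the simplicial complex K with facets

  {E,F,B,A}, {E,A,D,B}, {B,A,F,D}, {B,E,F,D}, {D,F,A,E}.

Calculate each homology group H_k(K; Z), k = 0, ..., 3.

K has 5 vertices, 10 edges, 10 triangles, 5 3-simplices.
rank ∂_0 = 0, rank ∂_1 = 4 ⇒ b_0 = 5 − 0 − 4 = 1; all invariant factors of ∂_1 are 1 so no torsion. So H_0 ≅ Z.
rank ∂_1 = 4, rank ∂_2 = 6 ⇒ b_1 = 10 − 4 − 6 = 0; all invariant factors of ∂_2 are 1 so no torsion. So H_1 ≅ 0.
rank ∂_2 = 6, rank ∂_3 = 4 ⇒ b_2 = 10 − 6 − 4 = 0; all invariant factors of ∂_3 are 1 so no torsion. So H_2 ≅ 0.
rank ∂_3 = 4, rank ∂_4 = 0 ⇒ b_3 = 5 − 4 − 0 = 1. So H_3 ≅ Z.

H_0 ≅ Z,  H_1 = 0,  H_2 = 0,  H_3 ≅ Z.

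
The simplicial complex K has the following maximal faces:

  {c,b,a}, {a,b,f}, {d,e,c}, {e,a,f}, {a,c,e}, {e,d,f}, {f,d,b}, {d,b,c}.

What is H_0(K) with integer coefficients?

Take the total order a < b < c < d < e < f on the vertex set. Then K (dimension 2) consists of the simplices:

  0-simplices (6): a, b, c, d, e, f
  1-simplices (12): ab, ac, ae, af, bc, bd, bf, cd, ce, de, df, ef
  2-simplices (8): abc, abf, ace, aef, bcd, bdf, cde, def

giving chain groups C_0 ≅ Z^6, C_1 ≅ Z^12, C_2 ≅ Z^8.

∂_1: C_1 → C_0 maps an edge to its endpoints' difference, ∂[p,q] = q − p.
This gives a 6×12 integer matrix of rank 5; reducing to Smith normal form yields diagonal entries (1,1,1,1,1).

Boundary ∂_2: C_2 → C_1 maps a triangle to the signed sum of its edges. For instance
  ∂cde = de − ce + cd,
  ∂bcd = cd − bd + bc.
As a 12×8 matrix over Z this has rank 7, with invariant factors (1,1,1,1,1,1,1).

Reading off H_k = ker ∂_k / im ∂_{k+1}:

  H_0: rank C_0 − rank ∂_1 = 6 − 5 = 1, and the invariant factors of ∂_1 are all 1, so H_0 ≅ Z.

(K is a triangulation of the 2-sphere S^2.)

H_0 = Z.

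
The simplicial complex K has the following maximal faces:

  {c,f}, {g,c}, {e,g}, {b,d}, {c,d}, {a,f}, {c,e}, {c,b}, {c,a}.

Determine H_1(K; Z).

K has 7 vertices, 9 edges.
rank ∂_1 = 6, rank ∂_2 = 0 ⇒ b_1 = 9 − 6 − 0 = 3. So H_1 = Z^3.

H_1 ≅ Z^3.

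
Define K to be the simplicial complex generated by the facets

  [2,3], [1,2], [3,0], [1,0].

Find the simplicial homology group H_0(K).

Take the total order 0 < 1 < 2 < 3 on the vertex set. Then K (dimension 1) consists of the simplices:

  0-simplices (4): [0], [1], [2], [3]
  1-simplices (4): [0,1], [0,3], [1,2], [2,3]

so the chain groups are C_0 ≅ Z^4, C_1 ≅ Z^4.

The boundary map ∂_1: C_1 → C_0 sends each edge [p,q] (with p < q) to q − p. For instance
  ∂[2,3] = [3] − [2].
The 4×4 boundary matrix has rank 3 and Smith normal form diag(1,1,1).

From H_k ≅ ker(∂_k) / im(∂_{k+1}) we obtain:

  H_0: rank C_0 − rank ∂_1 = 4 − 3 = 1, and the invariant factors of ∂_1 are all 1, so H_0 ≅ Z.

(K is a triangulation of the circle S^1.)

H_0 = Z.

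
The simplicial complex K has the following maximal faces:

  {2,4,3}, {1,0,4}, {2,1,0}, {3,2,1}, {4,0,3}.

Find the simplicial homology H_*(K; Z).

H_0 ≅ Z,  H_1 ≅ Z,  H_2 = 0.

Order the vertices as 0 < 1 < 2 < 3 < 4. Listing each simplex with vertices in this order, K has dimension 2 with simplices:

  0-simplices (5): [0], [1], [2], [3], [4]
  1-simplices (10): [0,1], [0,2], [0,3], [0,4], [1,2], [1,3], [1,4], [2,3], [2,4], [3,4]
  2-simplices (5): [0,1,2], [0,1,4], [0,3,4], [1,2,3], [2,3,4]

giving chain groups C_0 ≅ Z^5, C_1 ≅ Z^10, C_2 ≅ Z^5.

Boundary ∂_1: C_1 → C_0 maps an edge to its endpoints' difference, ∂[p,q] = q − p. For instance
  ∂[2,4] = [4] − [2].
This gives a 5×10 integer matrix of rank 4; reducing to Smith normal form yields diagonal entries (1,1,1,1).

Boundary ∂_2: C_2 → C_1 maps a triangle to the signed sum of its edges. For instance
  ∂[0,3,4] = [3,4] − [0,4] + [0,3],
  ∂[0,1,2] = [1,2] − [0,2] + [0,1].
The resulting 10×5 matrix has rank 5, and its Smith normal form has invariant factors (1,1,1,1,1).

Now H_k = ker ∂_k / im ∂_{k+1}, so:

  H_0: rank C_0 − rank ∂_1 = 5 − 4 = 1, and the invariant factors of ∂_1 are all 1, so H_0 = Z.
  H_1: rank ker ∂_1 − rank ∂_2 = (10 − 4) − 5 = 1, and the invariant factors of ∂_2 are all 1, so H_1 = Z.
  H_2: rank ker ∂_2 − rank ∂_3 = (5 − 5) − 0 = 0, and there is no ∂_3, so H_2 = 0.

As a check, the Euler characteristic is 5 − 10 + 5 = 0, which agrees with 1 − 1 + 0 = 0.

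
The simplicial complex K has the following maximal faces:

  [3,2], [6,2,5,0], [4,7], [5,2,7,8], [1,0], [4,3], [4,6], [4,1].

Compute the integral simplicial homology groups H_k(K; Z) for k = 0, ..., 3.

H_0 = Z,  H_1 = Z^3,  H_2 = 0,  H_3 = 0.

K has 9 vertices, 17 edges, 8 triangles, 2 3-simplices.
rank ∂_0 = 0, rank ∂_1 = 8 ⇒ b_0 = 9 − 0 − 8 = 1; all invariant factors of ∂_1 are 1 so no torsion. So H_0 = Z.
rank ∂_1 = 8, rank ∂_2 = 6 ⇒ b_1 = 17 − 8 − 6 = 3; all invariant factors of ∂_2 are 1 so no torsion. So H_1 = Z^3.
rank ∂_2 = 6, rank ∂_3 = 2 ⇒ b_2 = 8 − 6 − 2 = 0; all invariant factors of ∂_3 are 1 so no torsion. So H_2 = 0.
rank ∂_3 = 2, rank ∂_4 = 0 ⇒ b_3 = 2 − 2 − 0 = 0. So H_3 = 0.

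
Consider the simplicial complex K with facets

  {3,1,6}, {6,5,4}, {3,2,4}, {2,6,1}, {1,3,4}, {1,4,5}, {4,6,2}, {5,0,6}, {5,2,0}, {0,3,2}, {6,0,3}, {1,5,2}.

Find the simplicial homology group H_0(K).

Fix the vertex order 0 < 1 < 2 < 3 < 4 < 5 < 6 and write every simplex with vertices in increasing order. Then dim K = 2 and the simplices of K are:

  0-simplices (7): [0], [1], [2], [3], [4], [5], [6]
  1-simplices (18): [0,2], [0,3], [0,5], [0,6], [1,2], [1,3], [1,4], [1,5], [1,6], [2,3], [2,4], [2,5], [2,6], [3,4], [3,6], [4,5], [4,6], [5,6]
  2-simplices (12): [0,2,3], [0,2,5], [0,3,6], [0,5,6], [1,2,5], [1,2,6], [1,3,4], [1,3,6], [1,4,5], [2,3,4], [2,4,6], [4,5,6]

Hence C_0 ≅ Z^7, C_1 ≅ Z^18, C_2 ≅ Z^12.

The boundary map ∂_1: C_1 → C_0 sends each edge [p,q] (with p < q) to q − p. For instance
  ∂[1,2] = [2] − [1].
The resulting 7×18 matrix has rank 6, and its Smith normal form has invariant factors (1,1,1,1,1,1).

The boundary map ∂_2: C_2 → C_1 maps a triangle to the signed sum of its edges. For instance
  ∂[0,2,5] = [2,5] − [0,5] + [0,2],
  ∂[0,2,3] = [2,3] − [0,3] + [0,2].
This gives a 18×12 integer matrix of rank 12; reducing to Smith normal form yields diagonal entries (1,1,1,1,1,1,1,1,1,1,1,2).

Computing H_k = (kernel of ∂_k) / (image of ∂_{k+1}):

  H_0: rank C_0 − rank ∂_1 = 7 − 6 = 1, and the invariant factors of ∂_1 are all 1, so H_0 = Z.

(K is a triangulation of the real projective plane RP^2.)

H_0 = Z.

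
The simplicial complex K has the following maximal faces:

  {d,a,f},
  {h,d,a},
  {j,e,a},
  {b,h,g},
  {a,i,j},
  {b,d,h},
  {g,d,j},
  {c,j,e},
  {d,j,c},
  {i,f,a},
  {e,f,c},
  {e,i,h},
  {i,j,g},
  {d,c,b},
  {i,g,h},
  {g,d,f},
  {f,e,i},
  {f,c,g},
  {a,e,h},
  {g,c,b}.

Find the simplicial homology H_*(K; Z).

H_0 ≅ Z,  H_1 ≅ Z ⊕ Z_2,  H_2 = 0.

K has 10 vertices, 30 edges, 20 triangles.
rank ∂_0 = 0, rank ∂_1 = 9 ⇒ b_0 = 10 − 0 − 9 = 1; all invariant factors of ∂_1 are 1 so no torsion. So H_0 ≅ Z.
rank ∂_1 = 9, rank ∂_2 = 20 ⇒ b_1 = 30 − 9 − 20 = 1; ∂_2 has invariant factor(s) [2] giving torsion. So H_1 ≅ Z ⊕ Z_2.
rank ∂_2 = 20, rank ∂_3 = 0 ⇒ b_2 = 20 − 20 − 0 = 0. So H_2 ≅ 0.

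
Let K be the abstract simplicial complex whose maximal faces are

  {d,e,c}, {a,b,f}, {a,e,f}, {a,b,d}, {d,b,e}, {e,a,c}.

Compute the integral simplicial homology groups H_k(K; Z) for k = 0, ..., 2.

We work with the vertex ordering a < b < c < d < e < f. The simplices of K, each written with vertices in increasing order, are:

  0-simplices (6): a, b, c, d, e, f
  1-simplices (12): ab, ac, ad, ae, af, bd, be, bf, cd, ce, de, ef
  2-simplices (6): abd, abf, ace, aef, bde, cde

Hence C_0 ≅ Z^6, C_1 ≅ Z^12, C_2 ≅ Z^6.

Boundary ∂_1: C_1 → C_0 sends each edge [p,q] (with p < q) to q − p.
The 6×12 boundary matrix has rank 5 and Smith normal form diag(1,1,1,1,1).

∂_2: C_2 → C_1 sends each 2-simplex [p,q,r] to [q,r] − [p,r] + [p,q]. For instance
  ∂bde = de − be + bd,
  ∂aef = ef − af + ae.
As a 12×6 matrix over Z this has rank 6, with invariant factors (1,1,1,1,1,1).

Computing H_k = (kernel of ∂_k) / (image of ∂_{k+1}):

  H_0: rank C_0 − rank ∂_1 = 6 − 5 = 1, and the invariant factors of ∂_1 are all 1, so H_0 = Z.
  H_1: rank ker ∂_1 − rank ∂_2 = (12 − 5) − 6 = 1, and the invariant factors of ∂_2 are all 1, so H_1 = Z.
  H_2: rank ker ∂_2 − rank ∂_3 = (6 − 6) − 0 = 0, and there is no ∂_3, so H_2 = 0.

H_0 = Z,  H_1 = Z,  H_2 = 0.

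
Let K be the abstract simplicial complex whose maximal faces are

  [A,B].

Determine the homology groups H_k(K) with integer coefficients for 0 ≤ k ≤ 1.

H_0 = Z,  H_1 = 0.

Take the total order A < B on the vertex set. Then K (dimension 1) consists of the simplices:

  0-simplices (2): A, B
  1-simplices (1): AB

Hence C_0 ≅ Z^2, C_1 ≅ Z^1.

The boundary map ∂_1: C_1 → C_0 maps an edge to its endpoints' difference, ∂[p,q] = q − p.
The 2×1 boundary matrix has rank 1 and Smith normal form diag(1).

From H_k ≅ ker(∂_k) / im(∂_{k+1}) we obtain:

  H_0: rank C_0 − rank ∂_1 = 2 − 1 = 1, and the invariant factors of ∂_1 are all 1, so H_0 = Z.
  H_1: rank ker ∂_1 − rank ∂_2 = (1 − 1) − 0 = 0, and there is no ∂_2, so H_1 = 0.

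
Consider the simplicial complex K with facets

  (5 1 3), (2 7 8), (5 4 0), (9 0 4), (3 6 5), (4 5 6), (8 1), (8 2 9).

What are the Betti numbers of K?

Order the vertices as 0 < 1 < 2 < 3 < 4 < 5 < 6 < 7 < 8 < 9. Listing each simplex with vertices in this order, K has dimension 2 with simplices:

  0-simplices (10): [0], [1], [2], [3], [4], [5], [6], [7], [8], [9]
  1-simplices (17): [0,4], [0,5], [0,9], [1,3], [1,5], [1,8], [2,7], [2,8], [2,9], [3,5], [3,6], [4,5], [4,6], [4,9], [5,6], [7,8], [8,9]
  2-simplices (7): [0,4,5], [0,4,9], [1,3,5], [2,7,8], [2,8,9], [3,5,6], [4,5,6]

Hence C_0 ≅ Z^10, C_1 ≅ Z^17, C_2 ≅ Z^7.

The boundary map ∂_1: C_1 → C_0 maps an edge to its endpoints' difference, ∂[p,q] = q − p. For instance
  ∂[3,5] = [5] − [3].
This gives a 10×17 integer matrix of rank 9; reducing to Smith normal form yields diagonal entries (1,1,1,1,1,1,1,1,1).

∂_2: C_2 → C_1 acts by ∂[p,q,r] = [q,r] − [p,r] + [p,q]. For instance
  ∂[3,5,6] = [5,6] − [3,6] + [3,5],
  ∂[2,8,9] = [8,9] − [2,9] + [2,8].
As a 17×7 matrix over Z this has rank 7, with invariant factors (1,1,1,1,1,1,1).

Now H_k = ker ∂_k / im ∂_{k+1}, so:

  H_0: rank C_0 − rank ∂_1 = 10 − 9 = 1, and the invariant factors of ∂_1 are all 1, so H_0 = Z.
  H_1: rank ker ∂_1 − rank ∂_2 = (17 − 9) − 7 = 1, and the invariant factors of ∂_2 are all 1, so H_1 = Z.
  H_2: rank ker ∂_2 − rank ∂_3 = (7 − 7) − 0 = 0, and there is no ∂_3, so H_2 = 0.

As a check, the Euler characteristic is 10 − 17 + 7 = 0, which agrees with 1 − 1 + 0 = 0.

Hence the Betti numbers are b_0 = 1, b_1 = 1, b_2 = 0.

b_0 = 1, b_1 = 1, b_2 = 0.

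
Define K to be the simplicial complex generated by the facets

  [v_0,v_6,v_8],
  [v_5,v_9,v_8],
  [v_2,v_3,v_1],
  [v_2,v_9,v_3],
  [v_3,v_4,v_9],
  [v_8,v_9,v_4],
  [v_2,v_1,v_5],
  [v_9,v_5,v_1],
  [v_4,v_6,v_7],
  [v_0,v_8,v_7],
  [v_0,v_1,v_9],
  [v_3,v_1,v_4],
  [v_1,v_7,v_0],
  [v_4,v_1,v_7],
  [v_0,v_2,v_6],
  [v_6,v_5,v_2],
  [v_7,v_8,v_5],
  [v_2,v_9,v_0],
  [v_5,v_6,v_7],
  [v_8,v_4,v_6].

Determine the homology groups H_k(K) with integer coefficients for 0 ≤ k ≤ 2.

H_0 = Z,  H_1 = Z ⊕ Z_2,  H_2 = 0.

K has 10 vertices, 30 edges, 20 triangles.
rank ∂_0 = 0, rank ∂_1 = 9 ⇒ b_0 = 10 − 0 − 9 = 1; all invariant factors of ∂_1 are 1 so no torsion. So H_0 = Z.
rank ∂_1 = 9, rank ∂_2 = 20 ⇒ b_1 = 30 − 9 − 20 = 1; ∂_2 has invariant factor(s) [2] giving torsion. So H_1 = Z ⊕ Z_2.
rank ∂_2 = 20, rank ∂_3 = 0 ⇒ b_2 = 20 − 20 − 0 = 0. So H_2 = 0.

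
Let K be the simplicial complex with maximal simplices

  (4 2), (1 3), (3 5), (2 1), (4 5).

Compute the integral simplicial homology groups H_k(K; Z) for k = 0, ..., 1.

We work with the vertex ordering 1 < 2 < 3 < 4 < 5. The simplices of K, each written with vertices in increasing order, are:

  0-simplices (5): [1], [2], [3], [4], [5]
  1-simplices (5): [1,2], [1,3], [2,4], [3,5], [4,5]

giving chain groups C_0 ≅ Z^5, C_1 ≅ Z^5.

∂_1: C_1 → C_0 sends each edge [p,q] (with p < q) to q − p.
The 5×5 boundary matrix has rank 4 and Smith normal form diag(1,1,1,1).

From H_k ≅ ker(∂_k) / im(∂_{k+1}) we obtain:

  H_0: rank C_0 − rank ∂_1 = 5 − 4 = 1, and the invariant factors of ∂_1 are all 1, so H_0 = Z.
  H_1: rank ker ∂_1 − rank ∂_2 = (5 − 4) − 0 = 1, and there is no ∂_2, so H_1 = Z.

(K is a triangulation of the circle S^1.)

H_0 ≅ Z,  H_1 ≅ Z.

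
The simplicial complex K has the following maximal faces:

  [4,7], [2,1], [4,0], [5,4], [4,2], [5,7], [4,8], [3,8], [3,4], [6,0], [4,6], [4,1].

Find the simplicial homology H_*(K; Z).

K has 9 vertices, 12 edges.
rank ∂_0 = 0, rank ∂_1 = 8 ⇒ b_0 = 9 − 0 − 8 = 1; all invariant factors of ∂_1 are 1 so no torsion. So H_0 = Z.
rank ∂_1 = 8, rank ∂_2 = 0 ⇒ b_1 = 12 − 8 − 0 = 4. So H_1 = Z^4.

H_0 ≅ Z,  H_1 ≅ Z^4.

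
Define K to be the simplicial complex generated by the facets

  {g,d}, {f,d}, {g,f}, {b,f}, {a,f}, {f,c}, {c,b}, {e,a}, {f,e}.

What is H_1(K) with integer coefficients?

H_1 ≅ Z^3.

Fix the vertex order a < b < c < d < e < f < g and write every simplex with vertices in increasing order. Then dim K = 1 and the simplices of K are:

  0-simplices (7): a, b, c, d, e, f, g
  1-simplices (9): ae, af, bc, bf, cf, df, dg, ef, fg

so the chain groups are C_0 ≅ Z^7, C_1 ≅ Z^9.

The boundary map ∂_1: C_1 → C_0 maps an edge to its endpoints' difference, ∂[p,q] = q − p. For instance
  ∂cf = f − c.
The 7×9 boundary matrix has rank 6 and Smith normal form diag(1,1,1,1,1,1).

Computing H_k = (kernel of ∂_k) / (image of ∂_{k+1}):

  H_1: rank ker ∂_1 − rank ∂_2 = (9 − 6) − 0 = 3, and there is no ∂_2, so H_1 = Z^3.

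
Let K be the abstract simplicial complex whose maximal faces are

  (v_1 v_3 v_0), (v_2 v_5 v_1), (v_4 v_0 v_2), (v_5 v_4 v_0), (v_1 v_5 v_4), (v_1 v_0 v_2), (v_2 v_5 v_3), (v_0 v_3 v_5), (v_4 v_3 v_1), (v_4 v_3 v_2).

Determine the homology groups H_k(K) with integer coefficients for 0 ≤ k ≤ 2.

H_0 = Z,  H_1 = Z/2,  H_2 = 0.

Fix the vertex order v_0 < v_1 < v_2 < v_3 < v_4 < v_5 and write every simplex with vertices in increasing order. Then dim K = 2 and the simplices of K are:

  0-simplices (6): [v_0], [v_1], [v_2], [v_3], [v_4], [v_5]
  1-simplices (15): (15 of them)
  2-simplices (10): [v_0,v_1,v_2], [v_0,v_1,v_3], [v_0,v_2,v_4], [v_0,v_3,v_5], [v_0,v_4,v_5], [v_1,v_2,v_5], [v_1,v_3,v_4], [v_1,v_4,v_5], [v_2,v_3,v_4], [v_2,v_3,v_5]

so the chain groups are C_0 ≅ Z^6, C_1 ≅ Z^15, C_2 ≅ Z^10.

The boundary map ∂_1: C_1 → C_0 is given by ∂[p,q] = [q] − [p]. For instance
  ∂[v_0,v_3] = [v_3] − [v_0].
The resulting 6×15 matrix has rank 5, and its Smith normal form has invariant factors (1,1,1,1,1).

∂_2: C_2 → C_1 sends each 2-simplex [p,q,r] to [q,r] − [p,r] + [p,q]. For instance
  ∂[v_0,v_3,v_5] = [v_3,v_5] − [v_0,v_5] + [v_0,v_3],
  ∂[v_0,v_4,v_5] = [v_4,v_5] − [v_0,v_5] + [v_0,v_4].
The resulting 15×10 matrix has rank 10, and its Smith normal form has invariant factors (1,1,1,1,1,1,1,1,1,2).

From H_k ≅ ker(∂_k) / im(∂_{k+1}) we obtain:

  H_0: rank C_0 − rank ∂_1 = 6 − 5 = 1, and the invariant factors of ∂_1 are all 1, so H_0 = Z.
  H_1: rank ker ∂_1 − rank ∂_2 = (15 − 5) − 10 = 0, and ∂_2 has invariant factor 2 > 1, so H_1 = Z/2.
  H_2: rank ker ∂_2 − rank ∂_3 = (10 − 10) − 0 = 0, and there is no ∂_3, so H_2 = 0.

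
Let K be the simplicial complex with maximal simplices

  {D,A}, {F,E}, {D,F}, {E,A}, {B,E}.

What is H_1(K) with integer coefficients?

H_1 = Z.

Fix the vertex order A < B < D < E < F and write every simplex with vertices in increasing order. Then dim K = 1 and the simplices of K are:

  0-simplices (5): A, B, D, E, F
  1-simplices (5): AD, AE, BE, DF, EF

so the chain groups are C_0 ≅ Z^5, C_1 ≅ Z^5.

Boundary ∂_1: C_1 → C_0 is given by ∂[p,q] = [q] − [p].
As a 5×5 matrix over Z this has rank 4, with invariant factors (1,1,1,1).

Now H_k = ker ∂_k / im ∂_{k+1}, so:

  H_1: rank ker ∂_1 − rank ∂_2 = (5 − 4) − 0 = 1, and there is no ∂_2, so H_1 ≅ Z.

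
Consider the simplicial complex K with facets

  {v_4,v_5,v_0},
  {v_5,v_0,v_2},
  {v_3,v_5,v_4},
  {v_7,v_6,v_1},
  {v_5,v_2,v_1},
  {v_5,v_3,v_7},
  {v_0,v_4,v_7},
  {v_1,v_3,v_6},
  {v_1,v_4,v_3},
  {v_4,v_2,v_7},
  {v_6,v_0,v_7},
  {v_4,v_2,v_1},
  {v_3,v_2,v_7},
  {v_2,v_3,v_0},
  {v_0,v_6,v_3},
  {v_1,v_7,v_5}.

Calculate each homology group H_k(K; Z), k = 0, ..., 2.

Fix the vertex order v_0 < v_1 < v_2 < v_3 < v_4 < v_5 < v_6 < v_7 and write every simplex with vertices in increasing order. Then dim K = 2 and the simplices of K are:

  0-simplices (8): [v_0], [v_1], [v_2], [v_3], [v_4], [v_5], [v_6], [v_7]
  1-simplices (24): (24 of them)
  2-simplices (16): (16 of them)

so the chain groups are C_0 ≅ Z^8, C_1 ≅ Z^24, C_2 ≅ Z^16.

∂_1: C_1 → C_0 is given by ∂[p,q] = [q] − [p]. For instance
  ∂[v_3,v_6] = [v_6] − [v_3].
The 8×24 boundary matrix has rank 7 and Smith normal form diag(1,1,1,1,1,1,1).

∂_2: C_2 → C_1 maps a triangle to the signed sum of its edges. For instance
  ∂[v_1,v_3,v_6] = [v_3,v_6] − [v_1,v_6] + [v_1,v_3],
  ∂[v_0,v_6,v_7] = [v_6,v_7] − [v_0,v_7] + [v_0,v_6].
The resulting 24×16 matrix has rank 15, and its Smith normal form has invariant factors (1,1,1,1,1,1,1,1,1,1,1,1,1,1,1).

Now H_k = ker ∂_k / im ∂_{k+1}, so:

  H_0: rank C_0 − rank ∂_1 = 8 − 7 = 1, and the invariant factors of ∂_1 are all 1, so H_0 ≅ Z.
  H_1: rank ker ∂_1 − rank ∂_2 = (24 − 7) − 15 = 2, and the invariant factors of ∂_2 are all 1, so H_1 ≅ Z^2.
  H_2: rank ker ∂_2 − rank ∂_3 = (16 − 15) − 0 = 1, and there is no ∂_3, so H_2 ≅ Z.

H_0 = Z,  H_1 = Z^2,  H_2 = Z.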